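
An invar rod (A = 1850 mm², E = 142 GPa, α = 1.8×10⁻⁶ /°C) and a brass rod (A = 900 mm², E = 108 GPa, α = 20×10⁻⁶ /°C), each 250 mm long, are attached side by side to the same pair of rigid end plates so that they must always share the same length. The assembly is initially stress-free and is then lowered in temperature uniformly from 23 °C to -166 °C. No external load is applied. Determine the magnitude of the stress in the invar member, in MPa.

σ ≈ 132 MPa (compressive)

The brass has the larger α, so on cooling it would change length more than the invar if both were free. The rigid plates force a common final length, so the brass is put into tension and the invar into compression, with equal and opposite forces P (no external load).
Equating the net (thermal + elastic) strains gives |α₁ − α₂|·ΔT = P·[1/(A₁E₁) + 1/(A₂E₂)].
|α₁ − α₂|·ΔT = 18.2×10⁻⁶ × 189 = 0.00344.
1/(A₁E₁) + 1/(A₂E₂) = 1/(1850×142×10³) + 1/(900×108×10³) = 1.409×10⁻⁸ N⁻¹.
So P = 0.00344 / 1.409×10⁻⁸ = 244 kN.
σ_{invar} = P/A₁ = 244000/1850 = 131.9 MPa, compressive.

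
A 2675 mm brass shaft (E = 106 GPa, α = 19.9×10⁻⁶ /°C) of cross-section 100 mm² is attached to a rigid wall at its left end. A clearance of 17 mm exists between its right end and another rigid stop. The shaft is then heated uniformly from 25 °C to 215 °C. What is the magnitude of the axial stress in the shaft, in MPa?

σ ≈ 0 MPa

If the wall were absent the shaft would grow by αΔT L = 19.9×10⁻⁶ × 190 × 2675 = 10.11 mm.
Since δ_free = 10.1 mm is less than the 17 mm gap, the shaft never touches the wall. No axial force develops.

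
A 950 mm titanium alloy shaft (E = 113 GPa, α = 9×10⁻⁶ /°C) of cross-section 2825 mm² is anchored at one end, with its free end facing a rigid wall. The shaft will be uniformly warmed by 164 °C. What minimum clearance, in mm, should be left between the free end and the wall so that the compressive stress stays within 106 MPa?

g ≈ 0.511 mm

With no wall the shaft would lengthen by αΔT L = 9×10⁻⁶ × 164 × 950 = 1.402 mm.
A stress of 106 MPa corresponds to the wall pushing the shaft back by σL/E = 106×950/(113×10³) = 0.8912 mm.
The gap must absorb the remainder: g_min = 1.402 − 0.8912 = 0.511 mm.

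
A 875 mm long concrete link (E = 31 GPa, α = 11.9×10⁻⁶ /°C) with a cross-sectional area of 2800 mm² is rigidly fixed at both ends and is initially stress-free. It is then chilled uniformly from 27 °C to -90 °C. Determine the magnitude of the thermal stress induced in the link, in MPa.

With length fixed, the mechanical strain must cancel the thermal strain αΔT = 11.9×10⁻⁶ × 117 = 1392.3×10⁻⁶.
σ = EαΔT = 31×10³ × 11.9×10⁻⁶ × 117 = 43.16 MPa (tensile; the link is trying to contract).

σ ≈ 43.2 MPa (tensile)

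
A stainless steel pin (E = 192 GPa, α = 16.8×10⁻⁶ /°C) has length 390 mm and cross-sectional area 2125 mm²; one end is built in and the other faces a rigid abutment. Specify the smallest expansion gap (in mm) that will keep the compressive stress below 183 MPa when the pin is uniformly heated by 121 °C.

g ≈ 0.421 mm

With no wall the pin would lengthen by αΔT L = 16.8×10⁻⁶ × 121 × 390 = 0.7928 mm.
A stress of 183 MPa corresponds to the wall pushing the pin back by σL/E = 183×390/(192×10³) = 0.3717 mm.
The gap must absorb the remainder: g_min = 0.7928 − 0.3717 = 0.4211 mm.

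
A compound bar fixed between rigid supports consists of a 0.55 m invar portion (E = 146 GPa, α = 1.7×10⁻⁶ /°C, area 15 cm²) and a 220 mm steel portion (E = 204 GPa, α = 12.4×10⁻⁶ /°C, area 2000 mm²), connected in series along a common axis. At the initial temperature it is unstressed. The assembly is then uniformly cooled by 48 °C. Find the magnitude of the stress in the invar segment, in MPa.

σ ≈ 38.4 MPa (tensile)

If the supports were absent, the total length change would be Σ αᵢΔT Lᵢ = 1.7×10⁻⁶×48×550 + 12.4×10⁻⁶×48×220 = 0.1758 mm.
The walls prevent any net length change, so an axial force P (same in every segment) develops. Compatibility: P · Σ Lᵢ/(AᵢEᵢ) = δ_free.
The series flexibility is Σ Lᵢ/(AᵢEᵢ) = 550/(1500×146×10³) + 220/(2000×204×10³) = 3.051×10⁻⁶ mm/N.
Hence P = δ_free / Σ(L/AE) = 0.1758/3.051×10⁻⁶ = 57.64 kN (tensile).
σ_{invar} = P / A = 57640 / 1500 = 38.42 MPa.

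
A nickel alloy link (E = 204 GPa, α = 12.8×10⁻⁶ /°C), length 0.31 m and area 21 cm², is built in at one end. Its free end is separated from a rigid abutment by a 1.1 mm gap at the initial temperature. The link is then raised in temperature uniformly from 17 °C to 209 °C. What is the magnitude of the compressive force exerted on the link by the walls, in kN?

Free thermal elongation = αΔT L = 12.8×10⁻⁶ × 192 × 310 = 0.7619 mm.
This is smaller than the 1.1 mm clearance, so the link expands freely without reaching the stop — the stress is zero.

P ≈ 0 kN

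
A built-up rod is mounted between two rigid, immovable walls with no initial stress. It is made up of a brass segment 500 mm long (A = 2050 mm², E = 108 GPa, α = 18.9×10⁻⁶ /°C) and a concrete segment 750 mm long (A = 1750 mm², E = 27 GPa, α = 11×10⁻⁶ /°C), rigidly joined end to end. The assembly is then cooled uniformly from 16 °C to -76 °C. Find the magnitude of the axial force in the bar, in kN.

P ≈ 89.8 kN (tensile)

Free thermal contraction of the whole bar: Σ αᵢΔT Lᵢ = 18.9×10⁻⁶×92×500 + 11×10⁻⁶×92×750 = 1.628 mm.
The walls prevent any net length change, so an axial force P (same in every segment) develops. Compatibility: P · Σ Lᵢ/(AᵢEᵢ) = δ_free.
The series flexibility is Σ Lᵢ/(AᵢEᵢ) = 500/(2050×108×10³) + 750/(1750×27×10³) = 1.813×10⁻⁵ mm/N.
So P = 1.628 / 1.813×10⁻⁵ = 89.81 kN, tensile.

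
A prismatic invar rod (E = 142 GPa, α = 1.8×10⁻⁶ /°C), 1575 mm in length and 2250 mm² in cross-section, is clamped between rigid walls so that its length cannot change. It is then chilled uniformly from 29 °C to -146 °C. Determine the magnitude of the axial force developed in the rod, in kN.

Full restraint means ε = 0, so the stress is σ = EαΔT = 142×10³ × 1.8×10⁻⁶ × 175 = 44.73 MPa.
P = AEαΔT = 2250 × 142×10³ × 1.8×10⁻⁶ × 175 = 100.6 kN (tensile).

P ≈ 101 kN (tensile)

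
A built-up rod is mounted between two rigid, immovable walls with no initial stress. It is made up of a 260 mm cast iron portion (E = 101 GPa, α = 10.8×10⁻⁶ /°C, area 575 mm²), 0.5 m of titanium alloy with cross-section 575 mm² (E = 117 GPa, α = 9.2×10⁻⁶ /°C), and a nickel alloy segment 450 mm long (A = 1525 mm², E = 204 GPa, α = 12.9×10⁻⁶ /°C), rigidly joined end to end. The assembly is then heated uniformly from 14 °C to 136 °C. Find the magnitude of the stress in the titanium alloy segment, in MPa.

σ ≈ 210 MPa (compressive)

Free thermal expansion of the whole bar: Σ αᵢΔT Lᵢ = 10.8×10⁻⁶×122×260 + 9.2×10⁻⁶×122×500 + 12.9×10⁻⁶×122×450 = 1.612 mm.
Since the ends are fixed, an axial force P builds up, equal in every segment, with P · Σ Lᵢ/(AᵢEᵢ) = δ_free.
Σ Lᵢ/(AᵢEᵢ) = 260/(575×101×10³) + 500/(575×117×10³) + 450/(1525×204×10³) = 1.336×10⁻⁵ mm/N.
So P = 1.612 / 1.336×10⁻⁵ = 120.7 kN, compressive.
σ_{titanium alloy} = P / A = 120700 / 575 = 209.9 MPa.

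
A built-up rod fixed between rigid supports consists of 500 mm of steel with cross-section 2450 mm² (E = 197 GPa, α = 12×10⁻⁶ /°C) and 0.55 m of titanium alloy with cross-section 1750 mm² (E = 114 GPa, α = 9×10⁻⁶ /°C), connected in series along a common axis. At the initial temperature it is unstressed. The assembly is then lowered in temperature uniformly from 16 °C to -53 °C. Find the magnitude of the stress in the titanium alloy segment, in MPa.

With the walls removed the bar would change length by δ_free = Σ αᵢΔT Lᵢ = 12×10⁻⁶×69×500 + 9×10⁻⁶×69×550 = 0.7556 mm.
The rigid supports impose zero overall length change; the single axial force P common to all segments must satisfy P Σ Lᵢ/(AᵢEᵢ) = δ_free.
Σ Lᵢ/(AᵢEᵢ) = 500/(2450×197×10³) + 550/(1750×114×10³) = 3.793×10⁻⁶ mm/N.
Hence P = δ_free / Σ(L/AE) = 0.7556/3.793×10⁻⁶ = 199.2 kN (tensile).
σ_{titanium alloy} = P / A = 199200 / 1750 = 113.8 MPa.

σ ≈ 114 MPa (tensile)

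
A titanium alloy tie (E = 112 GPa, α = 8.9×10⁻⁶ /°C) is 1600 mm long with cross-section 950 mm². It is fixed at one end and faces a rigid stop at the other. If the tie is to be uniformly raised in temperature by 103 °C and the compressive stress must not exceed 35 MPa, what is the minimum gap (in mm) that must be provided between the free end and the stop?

g ≈ 0.967 mm

Free expansion if unrestrained: δ_free = αΔT L = 8.9×10⁻⁶ × 103 × 1600 = 1.467 mm.
At the allowable stress the elastic shortening the wall may impose is σL/E = 35 × 1600 / (112×10³) = 0.5 mm.
So the gap has to take up the difference, g_min = δ_free − σL/E = 1.467 − 0.5 = 0.9667 mm.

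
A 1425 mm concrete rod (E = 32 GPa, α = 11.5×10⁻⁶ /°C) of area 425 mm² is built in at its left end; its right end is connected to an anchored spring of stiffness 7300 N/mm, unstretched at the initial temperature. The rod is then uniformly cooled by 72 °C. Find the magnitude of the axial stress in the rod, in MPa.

If the spring were absent the rod would shorten by αΔT L = 11.5×10⁻⁶ × 72 × 1425 = 1.18 mm.
With a force P in the spring, the elastic change of the rod is PL/(AE) and that of the spring is P/k; compatibility requires their sum to equal δ_free.
So P = δ_free / [L/(AE) + 1/k] = 1.18 / [ 1425/(425×32×10³) + 1/(7300) ].
P = 1.18 / 0.0002418 = 4880 N.
σ = P/A = 4880/425 = 11.48 MPa.

σ ≈ 11.5 MPa (tensile)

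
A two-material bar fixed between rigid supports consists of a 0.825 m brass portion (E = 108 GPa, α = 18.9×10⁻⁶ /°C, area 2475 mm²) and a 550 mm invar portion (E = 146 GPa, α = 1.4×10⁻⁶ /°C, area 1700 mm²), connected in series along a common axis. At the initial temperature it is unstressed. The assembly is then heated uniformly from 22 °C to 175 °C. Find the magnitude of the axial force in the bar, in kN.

P ≈ 472 kN (compressive)

With the walls removed the bar would change length by δ_free = Σ αᵢΔT Lᵢ = 18.9×10⁻⁶×153×825 + 1.4×10⁻⁶×153×550 = 2.503 mm.
The walls prevent any net length change, so an axial force P (same in every segment) develops. Compatibility: P · Σ Lᵢ/(AᵢEᵢ) = δ_free.
Σ Lᵢ/(AᵢEᵢ) = 825/(2475×108×10³) + 550/(1700×146×10³) = 5.302×10⁻⁶ mm/N.
So P = 2.503 / 5.302×10⁻⁶ = 472.1 kN, compressive.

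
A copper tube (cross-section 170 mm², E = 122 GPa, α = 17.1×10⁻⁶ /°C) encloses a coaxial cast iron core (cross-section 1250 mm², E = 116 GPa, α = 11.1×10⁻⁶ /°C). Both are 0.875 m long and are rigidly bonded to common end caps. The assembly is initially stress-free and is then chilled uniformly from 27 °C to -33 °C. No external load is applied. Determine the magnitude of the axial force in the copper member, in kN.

Equilibrium of a rigid end plate with no external load gives equal and opposite internal forces ±P in the two members. Since α_{copper} > α_{cast iron}, cooling drives the copper into tension and the cast iron into compression.
Compatibility of the two members (thermal + elastic change equal): (α₁ − α₂)ΔT = P·[1/(A₁E₁) + 1/(A₂E₂)].
|α₁ − α₂|·ΔT = 6×10⁻⁶ × 60 = 0.00036.
1/(A₁E₁) + 1/(A₂E₂) = 1/(170×122×10³) + 1/(1250×116×10³) = 5.511×10⁻⁸ N⁻¹.
P = 0.00036 / 5.511×10⁻⁸ = 6532 N = 6.532 kN.

P ≈ 6.53 kN (tensile in the copper)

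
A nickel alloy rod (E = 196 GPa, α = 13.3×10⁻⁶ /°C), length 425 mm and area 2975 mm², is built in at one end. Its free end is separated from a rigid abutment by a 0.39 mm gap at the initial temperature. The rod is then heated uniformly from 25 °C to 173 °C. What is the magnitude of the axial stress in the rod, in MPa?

If the wall were absent the rod would grow by αΔT L = 13.3×10⁻⁶ × 148 × 425 = 0.8366 mm.
The gap closes (δ_free > 0.39 mm) and the wall then resists a further 0.8366 − 0.39 = 0.4466 mm of expansion.
That suppressed elongation corresponds to σ = E·Δ/L = 196×10³ × 0.4466/425 = 205.9 MPa.

σ ≈ 206 MPa (compressive)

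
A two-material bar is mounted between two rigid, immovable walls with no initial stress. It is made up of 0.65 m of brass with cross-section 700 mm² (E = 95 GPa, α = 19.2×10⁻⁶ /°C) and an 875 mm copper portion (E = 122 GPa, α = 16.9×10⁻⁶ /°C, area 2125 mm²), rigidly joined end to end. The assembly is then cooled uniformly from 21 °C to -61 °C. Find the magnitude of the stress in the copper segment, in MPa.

σ ≈ 80 MPa (tensile)

If the supports were absent, the total length change would be Σ αᵢΔT Lᵢ = 19.2×10⁻⁶×82×650 + 16.9×10⁻⁶×82×875 = 2.236 mm.
The walls prevent any net length change, so an axial force P (same in every segment) develops. Compatibility: P · Σ Lᵢ/(AᵢEᵢ) = δ_free.
The series flexibility is Σ Lᵢ/(AᵢEᵢ) = 650/(700×95×10³) + 875/(2125×122×10³) = 1.315×10⁻⁵ mm/N.
Hence P = δ_free / Σ(L/AE) = 2.236/1.315×10⁻⁵ = 170 kN (tensile).
σ_{copper} = P / A = 170000 / 2125 = 80.02 MPa.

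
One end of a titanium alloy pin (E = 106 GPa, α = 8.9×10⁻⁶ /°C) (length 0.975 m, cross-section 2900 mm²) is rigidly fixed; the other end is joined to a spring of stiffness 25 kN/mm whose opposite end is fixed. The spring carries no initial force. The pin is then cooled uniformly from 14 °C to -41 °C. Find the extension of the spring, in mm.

δ ≈ 0.442 mm

The unrestrained thermal change is αΔT L = 8.9×10⁻⁶ × 55 × 975 = 0.4773 mm.
With a force P in the spring, the elastic change of the pin is PL/(AE) and that of the spring is P/k; compatibility requires their sum to equal δ_free.
P [ L/(AE) + 1/k ] = δ_free → P [ 975/(2900×106×10³) + 1/(25×10³) ] = 0.4773.
P = 0.4773 / 4.317×10⁻⁵ = 11050 N.
Spring extension = P/k = 11050/(25×10³) = 0.4422 mm.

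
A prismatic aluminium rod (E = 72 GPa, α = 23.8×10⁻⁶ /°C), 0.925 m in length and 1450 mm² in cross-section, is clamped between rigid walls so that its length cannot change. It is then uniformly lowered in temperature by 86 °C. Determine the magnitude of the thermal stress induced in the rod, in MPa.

Because both ends are immovable the net strain is zero, and the suppressed thermal strain is αΔT = 23.8×10⁻⁶ × 86 = 2046.8×10⁻⁶.
The stress required to suppress this strain is σ = Eε = 72×10³ × 2046.8×10⁻⁶ = 147.4 MPa, tensile since the rod is trying to contract.

σ ≈ 147 MPa (tensile)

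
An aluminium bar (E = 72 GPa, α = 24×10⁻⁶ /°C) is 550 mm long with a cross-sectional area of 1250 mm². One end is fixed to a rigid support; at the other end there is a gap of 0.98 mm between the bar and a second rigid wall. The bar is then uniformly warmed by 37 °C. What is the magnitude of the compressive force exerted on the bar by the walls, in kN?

If the wall were absent the bar would grow by αΔT L = 24×10⁻⁶ × 37 × 550 = 0.4884 mm.
This is smaller than the 0.98 mm clearance, so the bar expands freely without reaching the stop — the stress is zero.

P ≈ 0 kN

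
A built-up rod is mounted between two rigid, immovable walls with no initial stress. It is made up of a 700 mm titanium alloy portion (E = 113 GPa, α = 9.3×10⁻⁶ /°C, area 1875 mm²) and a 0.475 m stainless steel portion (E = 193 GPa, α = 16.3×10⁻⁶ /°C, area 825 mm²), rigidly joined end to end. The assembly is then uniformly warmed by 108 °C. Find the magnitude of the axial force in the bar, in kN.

With the walls removed the bar would change length by δ_free = Σ αᵢΔT Lᵢ = 9.3×10⁻⁶×108×700 + 16.3×10⁻⁶×108×475 = 1.539 mm.
The rigid supports impose zero overall length change; the single axial force P common to all segments must satisfy P Σ Lᵢ/(AᵢEᵢ) = δ_free.
Σ Lᵢ/(AᵢEᵢ) = 700/(1875×113×10³) + 475/(825×193×10³) = 6.287×10⁻⁶ mm/N.
P = 1.539 / 6.287×10⁻⁶ = 244800 N = 244.8 kN, compressive.

P ≈ 245 kN (compressive)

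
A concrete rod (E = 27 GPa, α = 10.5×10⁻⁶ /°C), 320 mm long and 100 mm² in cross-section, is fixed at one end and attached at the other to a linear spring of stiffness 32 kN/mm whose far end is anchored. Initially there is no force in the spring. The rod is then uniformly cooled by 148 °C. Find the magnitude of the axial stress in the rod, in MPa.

σ ≈ 33.2 MPa (tensile)

The unrestrained thermal change is αΔT L = 10.5×10⁻⁶ × 148 × 320 = 0.4973 mm.
Let P be the tensile force in the spring. The rod extends elastically by PL/(AE) and the spring stretches by P/k; together these equal δ_free.
So P = δ_free / [L/(AE) + 1/k] = 0.4973 / [ 320/(100×27×10³) + 1/(32×10³) ].
P = 0.4973 / 0.0001498 = 3320 N.
σ = P/A = 3320/100 = 33.2 MPa.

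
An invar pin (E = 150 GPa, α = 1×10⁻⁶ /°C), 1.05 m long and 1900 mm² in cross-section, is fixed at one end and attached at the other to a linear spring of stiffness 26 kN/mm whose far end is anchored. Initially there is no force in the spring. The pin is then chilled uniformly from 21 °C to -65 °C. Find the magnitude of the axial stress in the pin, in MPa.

σ ≈ 1.13 MPa (tensile)

The unrestrained thermal change is αΔT L = 1×10⁻⁶ × 86 × 1050 = 0.0903 mm.
Let P be the tensile force in the spring. The pin extends elastically by PL/(AE) and the spring stretches by P/k; together these equal δ_free.
So P = δ_free / [L/(AE) + 1/k] = 0.0903 / [ 1050/(1900×150×10³) + 1/(26×10³) ].
P = 0.0903 / 4.215×10⁻⁵ = 2143 N.
σ = P/A = 2143/1900 = 1.128 MPa.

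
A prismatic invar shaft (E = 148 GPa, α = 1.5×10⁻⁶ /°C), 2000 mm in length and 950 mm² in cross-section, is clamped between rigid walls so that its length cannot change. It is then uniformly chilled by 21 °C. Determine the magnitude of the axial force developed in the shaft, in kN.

P ≈ 4.43 kN (tensile)

With zero net strain, σ = E·αΔT = 148 GPa × 1.5×10⁻⁶ × 21 = 4.662 MPa.
Then P = σA = 4.662 × 950 mm² = 4.429 kN, tensile.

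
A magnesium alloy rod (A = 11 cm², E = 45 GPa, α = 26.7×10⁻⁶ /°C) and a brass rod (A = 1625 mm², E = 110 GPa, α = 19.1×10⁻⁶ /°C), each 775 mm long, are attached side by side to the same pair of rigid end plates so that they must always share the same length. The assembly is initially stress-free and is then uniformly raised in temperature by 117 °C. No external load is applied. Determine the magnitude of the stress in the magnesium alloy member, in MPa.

Both members must finish at the same length. With the larger α, the magnesium alloy tends to over-expand; the plates restrain it, putting the magnesium alloy in compression and the brass in tension. With no external load the two internal forces are equal and opposite, magnitude P.
Equating the net (thermal + elastic) strains gives |α₁ − α₂|·ΔT = P·[1/(A₁E₁) + 1/(A₂E₂)].
|α₁ − α₂|·ΔT = 7.6×10⁻⁶ × 117 = 0.0008892.
1/(A₁E₁) + 1/(A₂E₂) = 1/(1100×45×10³) + 1/(1625×110×10³) = 2.58×10⁻⁸ N⁻¹.
So P = 0.0008892 / 2.58×10⁻⁸ = 34.47 kN.
σ_{magnesium alloy} = P/A₁ = 34470/1100 = 31.34 MPa, compressive.

σ ≈ 31.3 MPa (compressive)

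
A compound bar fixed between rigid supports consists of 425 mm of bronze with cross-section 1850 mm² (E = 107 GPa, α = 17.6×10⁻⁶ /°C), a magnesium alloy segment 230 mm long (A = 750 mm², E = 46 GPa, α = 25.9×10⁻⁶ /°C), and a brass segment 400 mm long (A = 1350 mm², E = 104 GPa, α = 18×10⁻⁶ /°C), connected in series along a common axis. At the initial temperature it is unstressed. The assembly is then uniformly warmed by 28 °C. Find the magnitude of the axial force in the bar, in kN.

P ≈ 49.5 kN (compressive)

If the supports were absent, the total length change would be Σ αᵢΔT Lᵢ = 17.6×10⁻⁶×28×425 + 25.9×10⁻⁶×28×230 + 18×10⁻⁶×28×400 = 0.5778 mm.
Since the ends are fixed, an axial force P builds up, equal in every segment, with P · Σ Lᵢ/(AᵢEᵢ) = δ_free.
The series flexibility is Σ Lᵢ/(AᵢEᵢ) = 425/(1850×107×10³) + 230/(750×46×10³) + 400/(1350×104×10³) = 1.166×10⁻⁵ mm/N.
Hence P = δ_free / Σ(L/AE) = 0.5778/1.166×10⁻⁵ = 49.55 kN (compressive).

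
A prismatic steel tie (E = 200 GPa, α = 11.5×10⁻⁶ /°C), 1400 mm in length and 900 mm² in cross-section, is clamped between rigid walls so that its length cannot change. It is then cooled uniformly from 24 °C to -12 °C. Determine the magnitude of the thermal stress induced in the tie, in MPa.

σ ≈ 82.8 MPa (tensile)

The supports are rigid, so the total axial strain is zero. The restrained thermal strain is ε = αΔT = 11.5×10⁻⁶ × 36 = 414×10⁻⁶.
Hence σ = E·αΔT = 200×10³ × 414×10⁻⁶ = 82.8 MPa, tensile.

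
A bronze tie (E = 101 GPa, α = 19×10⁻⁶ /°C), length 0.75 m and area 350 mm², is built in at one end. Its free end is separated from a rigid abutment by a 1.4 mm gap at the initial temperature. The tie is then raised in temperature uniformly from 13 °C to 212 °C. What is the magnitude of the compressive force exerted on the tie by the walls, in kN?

Unrestrained expansion: δ_free = αΔT L = 19×10⁻⁶ × 199 × 750 = 2.836 mm.
After closing the 1.4 mm clearance, 2.836 − 1.4 = 1.436 mm of expansion remains to be suppressed by the wall.
Compatibility: PL/(AE) = 1.436 mm, so σ = P/A = E × (1.436/750) = 193.3 MPa.
Force on the wall = σA = 193.3 × 350 mm² = 67.67 kN.

P ≈ 67.7 kN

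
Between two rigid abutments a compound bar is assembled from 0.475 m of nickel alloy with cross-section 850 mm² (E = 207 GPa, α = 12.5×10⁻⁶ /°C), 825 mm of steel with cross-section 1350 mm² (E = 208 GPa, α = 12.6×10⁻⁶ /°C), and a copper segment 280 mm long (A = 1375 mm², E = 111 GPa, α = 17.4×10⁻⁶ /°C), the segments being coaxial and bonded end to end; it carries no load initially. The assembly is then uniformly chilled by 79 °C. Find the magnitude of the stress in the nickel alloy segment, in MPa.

With the walls removed the bar would change length by δ_free = Σ αᵢΔT Lᵢ = 12.5×10⁻⁶×79×475 + 12.6×10⁻⁶×79×825 + 17.4×10⁻⁶×79×280 = 1.675 mm.
Since the ends are fixed, an axial force P builds up, equal in every segment, with P · Σ Lᵢ/(AᵢEᵢ) = δ_free.
Σ Lᵢ/(AᵢEᵢ) = 475/(850×207×10³) + 825/(1350×208×10³) + 280/(1375×111×10³) = 7.472×10⁻⁶ mm/N.
So P = 1.675 / 7.472×10⁻⁶ = 224.2 kN, tensile.
σ_{nickel alloy} = P / A = 224200 / 850 = 263.7 MPa.

σ ≈ 264 MPa (tensile)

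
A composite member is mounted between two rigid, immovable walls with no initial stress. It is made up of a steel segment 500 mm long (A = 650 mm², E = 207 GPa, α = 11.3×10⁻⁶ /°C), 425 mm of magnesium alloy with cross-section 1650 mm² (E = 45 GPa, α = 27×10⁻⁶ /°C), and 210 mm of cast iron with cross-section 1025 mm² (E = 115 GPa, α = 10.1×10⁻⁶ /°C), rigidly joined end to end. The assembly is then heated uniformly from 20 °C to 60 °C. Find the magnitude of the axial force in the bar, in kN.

P ≈ 68.6 kN (compressive)

If the supports were absent, the total length change would be Σ αᵢΔT Lᵢ = 11.3×10⁻⁶×40×500 + 27×10⁻⁶×40×425 + 10.1×10⁻⁶×40×210 = 0.7698 mm.
Since the ends are fixed, an axial force P builds up, equal in every segment, with P · Σ Lᵢ/(AᵢEᵢ) = δ_free.
Σ Lᵢ/(AᵢEᵢ) = 500/(650×207×10³) + 425/(1650×45×10³) + 210/(1025×115×10³) = 1.122×10⁻⁵ mm/N.
P = 0.7698 / 1.122×10⁻⁵ = 68600 N = 68.6 kN, compressive.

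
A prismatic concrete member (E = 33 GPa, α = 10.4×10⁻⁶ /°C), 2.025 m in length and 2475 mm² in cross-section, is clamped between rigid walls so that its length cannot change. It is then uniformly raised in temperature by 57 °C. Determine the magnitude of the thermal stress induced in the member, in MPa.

σ ≈ 19.6 MPa (compressive)

The supports are rigid, so the total axial strain is zero. The restrained thermal strain is ε = αΔT = 10.4×10⁻⁶ × 57 = 592.8×10⁻⁶.
The stress required to suppress this strain is σ = Eε = 33×10³ × 592.8×10⁻⁶ = 19.56 MPa, compressive since the member is trying to expand.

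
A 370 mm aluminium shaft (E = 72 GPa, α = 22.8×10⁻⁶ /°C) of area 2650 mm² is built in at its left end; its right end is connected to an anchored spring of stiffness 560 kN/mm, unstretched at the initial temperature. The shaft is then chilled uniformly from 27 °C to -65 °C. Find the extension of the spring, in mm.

δ ≈ 0.372 mm

The unrestrained thermal change is αΔT L = 22.8×10⁻⁶ × 92 × 370 = 0.7761 mm.
Let P be the tensile force in the spring. The shaft extends elastically by PL/(AE) and the spring stretches by P/k; together these equal δ_free.
P [ L/(AE) + 1/k ] = δ_free → P [ 370/(2650×72×10³) + 1/(560×10³) ] = 0.7761.
P = 0.7761 / 3.725×10⁻⁶ = 208400 N.
Spring extension = P/k = 208400/(560×10³) = 0.3721 mm.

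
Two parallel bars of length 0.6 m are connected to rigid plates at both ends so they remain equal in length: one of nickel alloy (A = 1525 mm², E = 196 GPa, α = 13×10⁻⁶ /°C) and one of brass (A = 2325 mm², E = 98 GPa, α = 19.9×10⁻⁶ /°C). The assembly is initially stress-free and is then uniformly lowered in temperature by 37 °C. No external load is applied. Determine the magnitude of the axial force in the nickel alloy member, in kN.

P ≈ 33 kN (compressive in the nickel alloy)

Equilibrium of a rigid end plate with no external load gives equal and opposite internal forces ±P in the two members. Since α_{brass} > α_{nickel alloy}, cooling drives the brass into tension and the nickel alloy into compression.
Setting the final lengths equal and cancelling L: (α₁ − α₂)ΔT = P/(A₁E₁) + P/(A₂E₂).
|α₁ − α₂|·ΔT = 6.9×10⁻⁶ × 37 = 0.0002553.
1/(A₁E₁) + 1/(A₂E₂) = 1/(1525×196×10³) + 1/(2325×98×10³) = 7.734×10⁻⁹ N⁻¹.
P = 0.0002553 / 7.734×10⁻⁹ = 33010 N = 33.01 kN.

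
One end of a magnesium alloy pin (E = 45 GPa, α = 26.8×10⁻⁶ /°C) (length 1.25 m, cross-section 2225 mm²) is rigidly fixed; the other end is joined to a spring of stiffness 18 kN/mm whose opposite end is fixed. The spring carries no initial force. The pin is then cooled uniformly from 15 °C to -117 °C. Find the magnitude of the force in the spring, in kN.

If the spring were absent the pin would shorten by αΔT L = 26.8×10⁻⁶ × 132 × 1250 = 4.422 mm.
Let P be the tensile force in the spring. The pin extends elastically by PL/(AE) and the spring stretches by P/k; together these equal δ_free.
So P = δ_free / [L/(AE) + 1/k] = 4.422 / [ 1250/(2225×45×10³) + 1/(18×10³) ].
P = 4.422 / 6.804×10⁻⁵ = 64990 N.

P ≈ 65 kN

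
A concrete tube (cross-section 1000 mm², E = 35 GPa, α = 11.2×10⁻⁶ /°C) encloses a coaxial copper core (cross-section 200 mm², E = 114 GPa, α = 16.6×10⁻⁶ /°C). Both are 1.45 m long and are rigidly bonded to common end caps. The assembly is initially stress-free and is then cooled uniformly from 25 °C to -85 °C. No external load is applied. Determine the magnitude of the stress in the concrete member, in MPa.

Both members must finish at the same length. With the larger α, the copper tends to over-contract; the plates restrain it, putting the copper in tension and the concrete in compression. With no external load the two internal forces are equal and opposite, magnitude P.
Setting the final lengths equal and cancelling L: (α₁ − α₂)ΔT = P/(A₁E₁) + P/(A₂E₂).
|α₁ − α₂|·ΔT = 5.4×10⁻⁶ × 110 = 0.000594.
1/(A₁E₁) + 1/(A₂E₂) = 1/(1000×35×10³) + 1/(200×114×10³) = 7.243×10⁻⁸ N⁻¹.
So P = 0.000594 / 7.243×10⁻⁸ = 8.201 kN.
σ_{concrete} = P/A₁ = 8201/1000 = 8.201 MPa, compressive.

σ ≈ 8.2 MPa (compressive)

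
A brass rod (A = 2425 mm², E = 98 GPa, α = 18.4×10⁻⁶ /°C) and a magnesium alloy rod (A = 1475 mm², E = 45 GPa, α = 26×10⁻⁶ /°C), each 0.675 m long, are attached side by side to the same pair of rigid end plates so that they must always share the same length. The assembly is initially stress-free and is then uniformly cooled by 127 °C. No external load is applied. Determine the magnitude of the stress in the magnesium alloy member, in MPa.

σ ≈ 34 MPa (tensile)

The magnesium alloy has the larger α, so on cooling it would change length more than the brass if both were free. The rigid plates force a common final length, so the magnesium alloy is put into tension and the brass into compression, with equal and opposite forces P (no external load).
Setting the final lengths equal and cancelling L: (α₁ − α₂)ΔT = P/(A₁E₁) + P/(A₂E₂).
|α₁ − α₂|·ΔT = 7.6×10⁻⁶ × 127 = 0.0009652.
1/(A₁E₁) + 1/(A₂E₂) = 1/(2425×98×10³) + 1/(1475×45×10³) = 1.927×10⁻⁸ N⁻¹.
P = 0.0009652 / 1.927×10⁻⁸ = 50080 N = 50.08 kN.
σ_{magnesium alloy} = P/A₂ = 50080/1475 = 33.95 MPa, tensile.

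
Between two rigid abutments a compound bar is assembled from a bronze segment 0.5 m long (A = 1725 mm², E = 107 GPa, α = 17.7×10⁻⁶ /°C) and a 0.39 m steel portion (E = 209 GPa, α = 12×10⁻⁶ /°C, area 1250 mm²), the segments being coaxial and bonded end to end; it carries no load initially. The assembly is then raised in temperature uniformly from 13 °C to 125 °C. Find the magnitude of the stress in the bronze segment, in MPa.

σ ≈ 209 MPa (compressive)

Free thermal expansion of the whole bar: Σ αᵢΔT Lᵢ = 17.7×10⁻⁶×112×500 + 12×10⁻⁶×112×390 = 1.515 mm.
The rigid supports impose zero overall length change; the single axial force P common to all segments must satisfy P Σ Lᵢ/(AᵢEᵢ) = δ_free.
The series flexibility is Σ Lᵢ/(AᵢEᵢ) = 500/(1725×107×10³) + 390/(1250×209×10³) = 4.202×10⁻⁶ mm/N.
Hence P = δ_free / Σ(L/AE) = 1.515/4.202×10⁻⁶ = 360.6 kN (compressive).
σ_{bronze} = P / A = 360600 / 1725 = 209.1 MPa.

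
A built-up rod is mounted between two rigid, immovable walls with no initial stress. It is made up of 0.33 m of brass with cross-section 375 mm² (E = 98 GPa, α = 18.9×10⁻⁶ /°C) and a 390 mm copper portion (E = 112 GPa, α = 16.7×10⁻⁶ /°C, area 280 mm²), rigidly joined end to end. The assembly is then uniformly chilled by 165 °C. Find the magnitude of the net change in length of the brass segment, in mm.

|ΔL| ≈ 0.147 mm

With the walls removed the bar would change length by δ_free = Σ αᵢΔT Lᵢ = 18.9×10⁻⁶×165×330 + 16.7×10⁻⁶×165×390 = 2.104 mm.
The walls prevent any net length change, so an axial force P (same in every segment) develops. Compatibility: P · Σ Lᵢ/(AᵢEᵢ) = δ_free.
Σ Lᵢ/(AᵢEᵢ) = 330/(375×98×10³) + 390/(280×112×10³) = 2.142×10⁻⁵ mm/N.
Hence P = δ_free / Σ(L/AE) = 2.104/2.142×10⁻⁵ = 98.23 kN (tensile).
For the brass segment, free thermal change = 18.9×10⁻⁶×165×330 = 1.029 mm and elastic change from P = 98230×330/(375×98×10³) = 0.8821 mm; these oppose, so the net change is 0.147 mm (segment shortens).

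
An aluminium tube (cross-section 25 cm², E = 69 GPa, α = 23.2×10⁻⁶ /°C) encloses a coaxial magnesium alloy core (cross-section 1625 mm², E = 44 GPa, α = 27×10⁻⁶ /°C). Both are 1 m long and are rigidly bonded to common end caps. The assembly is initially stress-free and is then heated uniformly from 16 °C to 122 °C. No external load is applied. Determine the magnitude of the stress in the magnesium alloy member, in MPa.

σ ≈ 12.5 MPa (compressive)

The magnesium alloy has the larger α, so on heating it would change length more than the aluminium if both were free. The rigid plates force a common final length, so the magnesium alloy is put into compression and the aluminium into tension, with equal and opposite forces P (no external load).
Setting the final lengths equal and cancelling L: (α₁ − α₂)ΔT = P/(A₁E₁) + P/(A₂E₂).
|α₁ − α₂|·ΔT = 3.8×10⁻⁶ × 106 = 0.0004028.
1/(A₁E₁) + 1/(A₂E₂) = 1/(2500×69×10³) + 1/(1625×44×10³) = 1.978×10⁻⁸ N⁻¹.
P = 0.0004028 / 1.978×10⁻⁸ = 20360 N = 20.36 kN.
σ_{magnesium alloy} = P/A₂ = 20360/1625 = 12.53 MPa, compressive.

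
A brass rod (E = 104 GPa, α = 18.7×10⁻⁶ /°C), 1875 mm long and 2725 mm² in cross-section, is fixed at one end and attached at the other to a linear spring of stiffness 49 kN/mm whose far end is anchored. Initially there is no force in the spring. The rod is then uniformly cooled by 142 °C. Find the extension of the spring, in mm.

If the spring were absent the rod would shorten by αΔT L = 18.7×10⁻⁶ × 142 × 1875 = 4.979 mm.
With a force P in the spring, the elastic change of the rod is PL/(AE) and that of the spring is P/k; compatibility requires their sum to equal δ_free.
So P = δ_free / [L/(AE) + 1/k] = 4.979 / [ 1875/(2725×104×10³) + 1/(49×10³) ].
P = 4.979 / 2.702×10⁻⁵ = 184200 N.
Spring extension = P/k = 184200/(49×10³) = 3.76 mm.

δ ≈ 3.76 mm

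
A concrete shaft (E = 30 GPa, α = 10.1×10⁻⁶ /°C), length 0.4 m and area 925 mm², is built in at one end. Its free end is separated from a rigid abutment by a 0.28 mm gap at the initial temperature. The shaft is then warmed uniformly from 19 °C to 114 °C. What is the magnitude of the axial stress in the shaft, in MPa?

If the wall were absent the shaft would grow by αΔT L = 10.1×10⁻⁶ × 95 × 400 = 0.3838 mm.
This exceeds the 0.28 mm gap, so the wall pushes back. The portion of expansion that must be recovered elastically is δ_free − gap = 0.3838 − 0.28 = 0.1038 mm.
So σ = E(δ_free − g)/L = 30×10³ × 0.1038/400 = 7.785 MPa.

σ ≈ 7.78 MPa (compressive)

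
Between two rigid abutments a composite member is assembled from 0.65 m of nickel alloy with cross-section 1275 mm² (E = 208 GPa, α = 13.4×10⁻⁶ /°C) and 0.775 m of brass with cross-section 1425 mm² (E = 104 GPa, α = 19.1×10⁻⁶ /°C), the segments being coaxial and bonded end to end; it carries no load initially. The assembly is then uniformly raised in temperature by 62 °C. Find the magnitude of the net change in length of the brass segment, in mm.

|ΔL| ≈ 0.0748 mm

If the supports were absent, the total length change would be Σ αᵢΔT Lᵢ = 13.4×10⁻⁶×62×650 + 19.1×10⁻⁶×62×775 = 1.458 mm.
The rigid supports impose zero overall length change; the single axial force P common to all segments must satisfy P Σ Lᵢ/(AᵢEᵢ) = δ_free.
The series flexibility is Σ Lᵢ/(AᵢEᵢ) = 650/(1275×208×10³) + 775/(1425×104×10³) = 7.68×10⁻⁶ mm/N.
So P = 1.458 / 7.68×10⁻⁶ = 189.8 kN, compressive.
For the brass segment, free thermal change = 19.1×10⁻⁶×62×775 = 0.9178 mm and elastic change from P = 189800×775/(1425×104×10³) = 0.9926 mm; these oppose, so the net change is 0.0748 mm (segment shortens).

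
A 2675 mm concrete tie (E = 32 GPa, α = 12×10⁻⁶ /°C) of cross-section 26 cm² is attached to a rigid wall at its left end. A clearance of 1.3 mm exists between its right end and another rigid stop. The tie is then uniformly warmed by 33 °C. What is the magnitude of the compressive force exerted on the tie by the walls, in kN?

P ≈ 0 kN

Unrestrained expansion: δ_free = αΔT L = 12×10⁻⁶ × 33 × 2675 = 1.059 mm.
This is smaller than the 1.3 mm clearance, so the tie expands freely without reaching the stop — the stress is zero.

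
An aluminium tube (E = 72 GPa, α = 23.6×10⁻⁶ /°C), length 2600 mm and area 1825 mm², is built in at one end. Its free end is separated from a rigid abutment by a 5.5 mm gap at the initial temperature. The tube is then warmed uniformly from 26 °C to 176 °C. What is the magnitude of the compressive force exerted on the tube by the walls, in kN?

P ≈ 187 kN

If the wall were absent the tube would grow by αΔT L = 23.6×10⁻⁶ × 150 × 2600 = 9.204 mm.
This exceeds the 5.5 mm gap, so the wall pushes back. The portion of expansion that must be recovered elastically is δ_free − gap = 9.204 − 5.5 = 3.704 mm.
That suppressed elongation corresponds to σ = E·Δ/L = 72×10³ × 3.704/2600 = 102.6 MPa.
P = σA = 102.6 × 1825 = 187.2 kN.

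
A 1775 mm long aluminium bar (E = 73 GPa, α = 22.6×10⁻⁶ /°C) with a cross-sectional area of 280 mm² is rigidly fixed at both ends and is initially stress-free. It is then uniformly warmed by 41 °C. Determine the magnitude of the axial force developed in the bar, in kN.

P ≈ 18.9 kN (compressive)

Full restraint means ε = 0, so the stress is σ = EαΔT = 73×10³ × 22.6×10⁻⁶ × 41 = 67.64 MPa.
Axial force P = σA = 67.64 × 280 = 18940 N = 18.94 kN, compressive.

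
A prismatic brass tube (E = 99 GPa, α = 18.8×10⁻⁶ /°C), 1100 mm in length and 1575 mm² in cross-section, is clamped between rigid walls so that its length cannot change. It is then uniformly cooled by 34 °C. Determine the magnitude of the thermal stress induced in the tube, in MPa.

σ ≈ 63.3 MPa (tensile)

The supports are rigid, so the total axial strain is zero. The restrained thermal strain is ε = αΔT = 18.8×10⁻⁶ × 34 = 639.2×10⁻⁶.
σ = EαΔT = 99×10³ × 18.8×10⁻⁶ × 34 = 63.28 MPa (tensile; the tube is trying to contract).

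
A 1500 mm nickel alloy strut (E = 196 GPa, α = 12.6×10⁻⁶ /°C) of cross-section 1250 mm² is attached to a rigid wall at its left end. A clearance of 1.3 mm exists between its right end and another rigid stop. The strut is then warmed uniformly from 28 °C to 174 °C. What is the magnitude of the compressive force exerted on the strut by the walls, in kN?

P ≈ 238 kN

Unrestrained expansion: δ_free = αΔT L = 12.6×10⁻⁶ × 146 × 1500 = 2.759 mm.
This exceeds the 1.3 mm gap, so the wall pushes back. The portion of expansion that must be recovered elastically is δ_free − gap = 2.759 − 1.3 = 1.459 mm.
Compatibility: PL/(AE) = 1.459 mm, so σ = P/A = E × (1.459/1500) = 190.7 MPa.
P = σA = 190.7 × 1250 = 238.4 kN.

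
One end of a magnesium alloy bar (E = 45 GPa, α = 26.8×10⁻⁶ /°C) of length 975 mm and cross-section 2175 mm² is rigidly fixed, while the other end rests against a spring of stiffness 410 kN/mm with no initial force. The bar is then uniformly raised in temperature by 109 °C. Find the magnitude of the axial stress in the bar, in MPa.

The unrestrained thermal change is αΔT L = 26.8×10⁻⁶ × 109 × 975 = 2.848 mm.
With a force P in the spring, the elastic change of the bar is PL/(AE) and that of the spring is P/k; compatibility requires their sum to equal δ_free.
So P = δ_free / [L/(AE) + 1/k] = 2.848 / [ 975/(2175×45×10³) + 1/(410×10³) ].
P = 2.848 / 1.24×10⁻⁵ = 229700 N.
σ = P/A = 229700/2175 = 105.6 MPa.

σ ≈ 106 MPa (compressive)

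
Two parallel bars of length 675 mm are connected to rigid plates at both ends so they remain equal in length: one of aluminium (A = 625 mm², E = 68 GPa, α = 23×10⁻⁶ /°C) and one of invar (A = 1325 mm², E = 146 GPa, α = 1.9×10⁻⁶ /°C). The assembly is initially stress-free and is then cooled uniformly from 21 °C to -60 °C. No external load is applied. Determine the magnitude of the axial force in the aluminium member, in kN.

Equilibrium of a rigid end plate with no external load gives equal and opposite internal forces ±P in the two members. Since α_{aluminium} > α_{invar}, cooling drives the aluminium into tension and the invar into compression.
Equating the net (thermal + elastic) strains gives |α₁ − α₂|·ΔT = P·[1/(A₁E₁) + 1/(A₂E₂)].
|α₁ − α₂|·ΔT = 21.1×10⁻⁶ × 81 = 0.001709.
1/(A₁E₁) + 1/(A₂E₂) = 1/(625×68×10³) + 1/(1325×146×10³) = 2.87×10⁻⁸ N⁻¹.
P = 0.001709 / 2.87×10⁻⁸ = 59550 N = 59.55 kN.

P ≈ 59.6 kN (tensile in the aluminium)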